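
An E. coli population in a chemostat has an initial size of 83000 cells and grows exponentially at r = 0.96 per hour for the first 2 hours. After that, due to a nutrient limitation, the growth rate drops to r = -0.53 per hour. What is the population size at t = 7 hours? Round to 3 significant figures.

Phase 1: N(2) = 83000·e^(0.96×2) = 83000·e^1.92 = 566140.
Phase 2 runs for 7 − 2 = 5 hours at r = -0.53.
N(7) = 566140·e^(-0.53×5) = 566140·e^-2.65 = 39998.4.

40000 cells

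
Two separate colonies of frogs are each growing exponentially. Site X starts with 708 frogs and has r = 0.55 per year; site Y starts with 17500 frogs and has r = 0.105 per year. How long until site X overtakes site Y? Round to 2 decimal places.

Set 708·e^(0.55t) = 17500·e^(0.105t).
e^((0.55 − 0.105)t) = 17500/708 → e^(0.445·t) = 24.718.
0.445·t = ln(24.718) = 3.2075, so t = 3.2075/0.445 = 7.2079.

7.21 years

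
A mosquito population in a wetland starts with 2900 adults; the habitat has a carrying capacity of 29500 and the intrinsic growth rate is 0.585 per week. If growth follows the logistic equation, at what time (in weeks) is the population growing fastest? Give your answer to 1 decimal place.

3.8 weeks

Logistic growth is fastest at N = K/2 = 14750.
A = (K − N₀)/N₀ = 9.1724. Set K/(1 + A·e^(−rt)) = K/2 → A·e^(−rt) = 1.
e^(−0.585t) = 1/9.1724 = 0.109023, so t = ln(9.1724)/0.585 = 2.2162/0.585 = 3.7884.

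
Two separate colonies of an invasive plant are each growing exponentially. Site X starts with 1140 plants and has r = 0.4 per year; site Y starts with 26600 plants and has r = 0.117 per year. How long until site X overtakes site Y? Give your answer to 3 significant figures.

11.1 years

Set 1140·e^(0.4t) = 26600·e^(0.117t).
e^((0.4 − 0.117)t) = 26600/1140 → e^(0.283·t) = 23.333.
0.283·t = ln(23.333) = 3.1499, so t = 3.1499/0.283 = 11.13.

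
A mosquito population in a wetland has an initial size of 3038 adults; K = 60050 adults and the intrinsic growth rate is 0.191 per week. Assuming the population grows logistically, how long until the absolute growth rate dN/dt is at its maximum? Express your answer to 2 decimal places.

15.35 weeks

Logistic growth is fastest at N = K/2 = 30025.
A = (K − N₀)/N₀ = 18.766. Set K/(1 + A·e^(−rt)) = K/2 → A·e^(−rt) = 1.
e^(−0.191t) = 1/18.766 = 0.053287, so t = ln(18.766)/0.191 = 2.9321/0.191 = 15.351.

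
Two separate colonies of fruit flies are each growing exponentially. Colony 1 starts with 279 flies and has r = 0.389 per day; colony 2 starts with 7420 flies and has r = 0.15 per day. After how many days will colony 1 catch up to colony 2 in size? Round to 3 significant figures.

Set 279·e^(0.389t) = 7420·e^(0.15t).
e^((0.389 − 0.15)t) = 7420/279 → e^(0.239·t) = 26.595.
0.239·t = ln(26.595) = 3.2807, so t = 3.2807/0.239 = 13.727.

13.7 days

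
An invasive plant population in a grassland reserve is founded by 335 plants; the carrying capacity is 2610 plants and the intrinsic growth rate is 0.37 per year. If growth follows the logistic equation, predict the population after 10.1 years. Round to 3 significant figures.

2250 plants

A = (K − N₀)/N₀ = (2610 − 335)/335 = 6.791.
N(t) = K/(1 + A·e^(−rt)) = 2610/(1 + 6.791×e^(−0.37×10.1)).
e^(−3.737) = 0.023825; denominator = 1 + 6.791×0.023825 = 1.1618.
N = 2610/1.1618 = 2246.51.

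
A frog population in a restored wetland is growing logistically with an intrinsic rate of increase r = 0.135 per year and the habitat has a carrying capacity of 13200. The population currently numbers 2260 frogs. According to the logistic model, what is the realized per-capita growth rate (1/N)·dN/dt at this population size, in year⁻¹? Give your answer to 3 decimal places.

(1/N)·dN/dt = r(1 − N/K) = 0.135 × (1 − 2260/13200).
= 0.135 × 0.82879 = 0.11189.

0.112 per year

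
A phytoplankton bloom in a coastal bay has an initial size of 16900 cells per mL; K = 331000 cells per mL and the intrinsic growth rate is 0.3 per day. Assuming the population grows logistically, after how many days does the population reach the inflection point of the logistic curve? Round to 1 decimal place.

9.7 days

Logistic growth is fastest at N = K/2 = 165500.
A = (K − N₀)/N₀ = 18.586. Set K/(1 + A·e^(−rt)) = K/2 → A·e^(−rt) = 1.
e^(−0.3t) = 1/18.586 = 0.0538045, so t = ln(18.586)/0.3 = 2.9224/0.3 = 9.7413.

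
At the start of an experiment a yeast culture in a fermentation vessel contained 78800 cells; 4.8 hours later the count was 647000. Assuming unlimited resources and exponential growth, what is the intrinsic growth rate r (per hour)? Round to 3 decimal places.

From N(t) = N₀·e^(rt): e^(r·4.8) = 647000/78800 = 8.2107.
r·4.8 = ln(8.2107) = 2.1054, so r = 2.1054/4.8 = 0.43863.

0.439 per hour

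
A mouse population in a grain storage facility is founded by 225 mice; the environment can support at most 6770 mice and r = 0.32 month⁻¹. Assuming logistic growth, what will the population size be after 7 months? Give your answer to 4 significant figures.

1653 mice

A = (K − N₀)/N₀ = (6770 − 225)/225 = 29.089.
N(t) = K/(1 + A·e^(−rt)) = 6770/(1 + 29.089×e^(−0.32×7)).
e^(−2.24) = 0.10646; denominator = 1 + 29.089×0.10646 = 4.0968.
N = 6770/4.0968 = 1652.53.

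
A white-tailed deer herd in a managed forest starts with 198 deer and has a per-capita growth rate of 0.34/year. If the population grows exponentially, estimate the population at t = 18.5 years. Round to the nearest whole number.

N(t) = N₀·e^(rt) = 198 × e^(0.34×18.5) = 198 × e^6.29.
e^6.29 ≈ 539.15, so N ≈ 198 × 539.15 = 106752.

106752 deer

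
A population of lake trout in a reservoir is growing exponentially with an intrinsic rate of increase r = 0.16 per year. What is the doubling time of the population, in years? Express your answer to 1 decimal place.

4.3 years

Doubling time t_d = ln(2)/r = 0.6931/0.16 = 4.3322.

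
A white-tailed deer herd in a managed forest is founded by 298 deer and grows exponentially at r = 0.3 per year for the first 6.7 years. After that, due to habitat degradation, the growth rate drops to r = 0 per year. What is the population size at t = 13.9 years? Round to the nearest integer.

2224 deer

Phase 1: N(6.7) = 298·e^(0.3×6.7) = 298·e^2.01 = 2224.07.
Phase 2 runs for 13.9 − 6.7 = 7.2 years at r = 0.
N(13.9) = 2224.07·e^(0×7.2) = 2224.07·e^0 = 2224.07.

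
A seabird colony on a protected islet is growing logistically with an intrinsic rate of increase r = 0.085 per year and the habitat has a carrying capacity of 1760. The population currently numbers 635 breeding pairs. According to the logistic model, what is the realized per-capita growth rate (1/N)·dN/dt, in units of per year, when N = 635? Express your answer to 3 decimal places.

(1/N)·dN/dt = r(1 − N/K) = 0.085 × (1 − 635/1760).
= 0.085 × 0.6392 = 0.054332.

0.054 per year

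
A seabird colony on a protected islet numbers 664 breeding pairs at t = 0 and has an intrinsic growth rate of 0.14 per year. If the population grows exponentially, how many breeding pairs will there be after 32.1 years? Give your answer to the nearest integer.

N(t) = N₀·e^(rt) = 664 × e^(0.14×32.1) = 664 × e^4.494.
e^4.494 ≈ 89.479, so N ≈ 664 × 89.479 = 59413.8.

59414 breeding pairs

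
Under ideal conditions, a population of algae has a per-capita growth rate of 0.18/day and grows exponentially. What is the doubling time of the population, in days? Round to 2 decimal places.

3.85 days

Doubling time t_d = ln(2)/r = 0.6931/0.18 = 3.8508.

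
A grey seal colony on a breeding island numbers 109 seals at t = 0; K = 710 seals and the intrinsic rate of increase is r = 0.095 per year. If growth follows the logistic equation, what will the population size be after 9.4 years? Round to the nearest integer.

218 seals

A = (K − N₀)/N₀ = (710 − 109)/109 = 5.5138.
N(t) = K/(1 + A·e^(−rt)) = 710/(1 + 5.5138×e^(−0.095×9.4)).
e^(−0.893) = 0.40943; denominator = 1 + 5.5138×0.40943 = 3.2575.
N = 710/3.2575 = 217.96.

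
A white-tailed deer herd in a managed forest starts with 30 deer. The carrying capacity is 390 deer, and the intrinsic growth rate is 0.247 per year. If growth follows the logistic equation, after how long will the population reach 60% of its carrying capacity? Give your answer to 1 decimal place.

A = (K − N₀)/N₀ = (390 − 30)/30 = 12.
Solve 390/(1 + 12·e^(−0.247t)) = 234: 1 + 12·e^(−0.247t) = 1.6667, so e^(−0.247t) = 0.0555556.
−0.247·t = ln(0.0555556) = -2.8904, so t = 2.8904/0.247 = 11.702.

11.7 years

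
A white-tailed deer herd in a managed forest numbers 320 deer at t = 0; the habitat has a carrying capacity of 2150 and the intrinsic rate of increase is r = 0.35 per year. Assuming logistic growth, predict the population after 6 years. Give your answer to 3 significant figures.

A = (K − N₀)/N₀ = (2150 − 320)/320 = 5.7188.
N(t) = K/(1 + A·e^(−rt)) = 2150/(1 + 5.7188×e^(−0.35×6)).
e^(−2.1) = 0.12246; denominator = 1 + 5.7188×0.12246 = 1.7003.
N = 2150/1.7003 = 1264.48.

1260 deer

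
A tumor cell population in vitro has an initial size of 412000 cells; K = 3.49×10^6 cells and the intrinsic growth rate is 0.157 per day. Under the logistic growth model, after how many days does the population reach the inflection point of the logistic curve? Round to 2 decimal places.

Logistic growth is fastest at N = K/2 = 1.745×10^6.
A = (K − N₀)/N₀ = 7.4709. Set K/(1 + A·e^(−rt)) = K/2 → A·e^(−rt) = 1.
e^(−0.157t) = 1/7.4709 = 0.133853, so t = ln(7.4709)/0.157 = 2.011/0.157 = 12.809.

12.81 days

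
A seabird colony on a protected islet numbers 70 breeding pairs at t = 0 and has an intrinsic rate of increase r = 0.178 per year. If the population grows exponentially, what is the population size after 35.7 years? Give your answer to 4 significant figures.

N(t) = N₀·e^(rt) = 70 × e^(0.178×35.7) = 70 × e^6.355.
e^6.355 ≈ 575.13, so N ≈ 70 × 575.13 = 40259.3.

40260 breeding pairs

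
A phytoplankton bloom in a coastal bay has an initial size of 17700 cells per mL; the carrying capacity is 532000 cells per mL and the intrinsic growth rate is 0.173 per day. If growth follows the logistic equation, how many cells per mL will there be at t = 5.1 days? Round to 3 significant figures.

40800 cells per mL

A = (K − N₀)/N₀ = (532000 − 17700)/17700 = 29.056.
N(t) = K/(1 + A·e^(−rt)) = 532000/(1 + 29.056×e^(−0.173×5.1)).
e^(−0.8823) = 0.41383; denominator = 1 + 29.056×0.41383 = 13.024.
N = 532000/13.024 = 40846.3.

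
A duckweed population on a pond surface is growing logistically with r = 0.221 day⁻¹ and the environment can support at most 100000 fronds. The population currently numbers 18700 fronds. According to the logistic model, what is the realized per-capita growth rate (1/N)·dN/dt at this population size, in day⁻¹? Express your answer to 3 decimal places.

(1/N)·dN/dt = r(1 − N/K) = 0.221 × (1 − 18700/100000).
= 0.221 × 0.813 = 0.17967.

0.180 per day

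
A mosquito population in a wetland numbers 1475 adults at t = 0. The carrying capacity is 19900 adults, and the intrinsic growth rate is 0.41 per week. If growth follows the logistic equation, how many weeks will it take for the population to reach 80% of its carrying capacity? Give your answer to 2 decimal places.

9.54 weeks

A = (K − N₀)/N₀ = (19900 − 1475)/1475 = 12.492.
Solve 19900/(1 + 12.492·e^(−0.41t)) = 15920: 1 + 12.492·e^(−0.41t) = 1.25, so e^(−0.41t) = 0.0200136.
−0.41·t = ln(0.0200136) = -3.9113, so t = 3.9113/0.41 = 9.5399.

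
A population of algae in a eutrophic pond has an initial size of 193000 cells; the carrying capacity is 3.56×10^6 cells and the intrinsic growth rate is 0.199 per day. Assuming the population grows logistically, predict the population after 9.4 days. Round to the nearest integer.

A = (K − N₀)/N₀ = (3.56×10^6 − 193000)/193000 = 17.446.
N(t) = K/(1 + A·e^(−rt)) = 3.56×10^6/(1 + 17.446×e^(−0.199×9.4)).
e^(−1.871) = 0.15403; denominator = 1 + 17.446×0.15403 = 3.6872.
N = 3.56×10^6/3.6872 = 965511.

965511 cells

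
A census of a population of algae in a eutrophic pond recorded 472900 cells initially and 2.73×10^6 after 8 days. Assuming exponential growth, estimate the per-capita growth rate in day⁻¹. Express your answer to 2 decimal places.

0.22 per day

From N(t) = N₀·e^(rt): e^(r·8) = 2.73×10^6/472900 = 5.7729.
r·8 = ln(5.7729) = 1.7532, so r = 1.7532/8 = 0.21915.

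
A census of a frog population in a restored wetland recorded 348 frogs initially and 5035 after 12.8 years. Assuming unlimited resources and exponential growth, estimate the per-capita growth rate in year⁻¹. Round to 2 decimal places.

From N(t) = N₀·e^(rt): e^(r·12.8) = 5035/348 = 14.468.
r·12.8 = ln(14.468) = 2.672, so r = 2.672/12.8 = 0.20875.

0.21 per year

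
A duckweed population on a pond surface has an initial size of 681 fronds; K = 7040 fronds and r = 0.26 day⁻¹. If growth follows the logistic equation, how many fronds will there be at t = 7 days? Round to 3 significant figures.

2800 fronds

A = (K − N₀)/N₀ = (7040 − 681)/681 = 9.3377.
N(t) = K/(1 + A·e^(−rt)) = 7040/(1 + 9.3377×e^(−0.26×7)).
e^(−1.82) = 0.16203; denominator = 1 + 9.3377×0.16203 = 2.513.
N = 7040/2.513 = 2801.48.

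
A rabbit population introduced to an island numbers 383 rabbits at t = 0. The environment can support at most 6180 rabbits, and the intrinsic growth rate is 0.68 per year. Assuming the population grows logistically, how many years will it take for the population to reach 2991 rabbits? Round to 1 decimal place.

3.9 years

A = (K − N₀)/N₀ = (6180 − 383)/383 = 15.136.
Solve 6180/(1 + 15.136·e^(−0.68t)) = 2991: 1 + 15.136·e^(−0.68t) = 2.0662, so e^(−0.68t) = 0.0704423.
−0.68·t = ln(0.0704423) = -2.653, so t = 2.653/0.68 = 3.9014.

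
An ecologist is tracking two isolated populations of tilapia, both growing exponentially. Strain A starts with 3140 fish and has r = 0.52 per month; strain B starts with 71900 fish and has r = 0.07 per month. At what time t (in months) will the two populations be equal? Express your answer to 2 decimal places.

Set 3140·e^(0.52t) = 71900·e^(0.07t).
e^((0.52 − 0.07)t) = 71900/3140 → e^(0.45·t) = 22.898.
0.45·t = ln(22.898) = 3.1311, so t = 3.1311/0.45 = 6.9579.

6.96 months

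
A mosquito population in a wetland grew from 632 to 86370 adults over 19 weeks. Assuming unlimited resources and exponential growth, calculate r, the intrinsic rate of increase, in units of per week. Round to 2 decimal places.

0.26 per week

From N(t) = N₀·e^(rt): e^(r·19) = 86370/632 = 136.66.
r·19 = ln(136.66) = 4.9175, so r = 4.9175/19 = 0.25882.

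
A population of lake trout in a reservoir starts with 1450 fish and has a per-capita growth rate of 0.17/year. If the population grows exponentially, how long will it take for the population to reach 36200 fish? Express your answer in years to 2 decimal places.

Set N₀·e^(rt) = 36200: e^(0.17·t) = 36200/1450 = 24.966.
0.17·t = ln(24.966) = 3.2175, so t = 3.2175/0.17 = 18.926.

18.93 years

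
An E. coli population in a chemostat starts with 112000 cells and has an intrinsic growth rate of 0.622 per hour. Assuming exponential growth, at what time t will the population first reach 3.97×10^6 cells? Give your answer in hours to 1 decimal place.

Set N₀·e^(rt) = 3.97×10^6: e^(0.622·t) = 3.97×10^6/112000 = 35.446.
0.622·t = ln(35.446) = 3.568, so t = 3.568/0.622 = 5.7364.

5.7 hours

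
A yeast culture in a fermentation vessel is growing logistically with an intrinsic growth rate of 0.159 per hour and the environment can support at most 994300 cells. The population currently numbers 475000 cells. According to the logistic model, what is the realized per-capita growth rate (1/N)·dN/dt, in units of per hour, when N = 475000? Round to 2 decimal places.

0.08 per hour

(1/N)·dN/dt = r(1 − N/K) = 0.159 × (1 − 475000/994300).
= 0.159 × 0.52228 = 0.083042.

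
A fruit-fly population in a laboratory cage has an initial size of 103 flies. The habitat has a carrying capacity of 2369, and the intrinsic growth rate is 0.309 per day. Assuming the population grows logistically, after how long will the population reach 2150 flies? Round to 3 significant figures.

17.4 days

A = (K − N₀)/N₀ = (2369 − 103)/103 = 22.
Solve 2369/(1 + 22·e^(−0.309t)) = 2150: 1 + 22·e^(−0.309t) = 1.1019, so e^(−0.309t) = 0.00463002.
−0.309·t = ln(0.00463002) = -5.3752, so t = 5.3752/0.309 = 17.395.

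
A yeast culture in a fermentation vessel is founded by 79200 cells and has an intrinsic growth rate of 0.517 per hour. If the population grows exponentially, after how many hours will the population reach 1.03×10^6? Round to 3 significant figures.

Set N₀·e^(rt) = 1.03×10^6: e^(0.517·t) = 1.03×10^6/79200 = 13.005.
0.517·t = ln(13.005) = 2.5653, so t = 2.5653/0.517 = 4.962.

4.96 hours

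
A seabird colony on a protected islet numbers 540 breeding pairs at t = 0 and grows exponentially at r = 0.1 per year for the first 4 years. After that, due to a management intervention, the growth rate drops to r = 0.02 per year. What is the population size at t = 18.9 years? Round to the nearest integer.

Phase 1: N(4) = 540·e^(0.1×4) = 540·e^0.4 = 805.585.
Phase 2 runs for 18.9 − 4 = 14.9 years at r = 0.02.
N(18.9) = 805.585·e^(0.02×14.9) = 805.585·e^0.298 = 1085.25.

1085 breeding pairs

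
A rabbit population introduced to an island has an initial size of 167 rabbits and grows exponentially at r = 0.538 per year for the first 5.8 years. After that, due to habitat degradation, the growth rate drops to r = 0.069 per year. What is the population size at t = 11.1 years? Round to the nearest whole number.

5454 rabbits

Phase 1: N(5.8) = 167·e^(0.538×5.8) = 167·e^3.12 = 3783.46.
Phase 2 runs for 11.1 − 5.8 = 5.3 years at r = 0.069.
N(11.1) = 3783.46·e^(0.069×5.3) = 3783.46·e^0.3657 = 5453.94.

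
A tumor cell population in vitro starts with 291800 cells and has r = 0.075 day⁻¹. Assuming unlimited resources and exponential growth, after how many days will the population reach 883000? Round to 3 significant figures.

14.8 days

Set N₀·e^(rt) = 883000: e^(0.075·t) = 883000/291800 = 3.026.
0.075·t = ln(3.026) = 1.1073, so t = 1.1073/0.075 = 14.763.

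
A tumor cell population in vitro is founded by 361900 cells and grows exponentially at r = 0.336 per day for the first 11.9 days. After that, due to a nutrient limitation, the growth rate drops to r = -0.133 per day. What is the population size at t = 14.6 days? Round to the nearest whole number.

13775789 cells

Phase 1: N(11.9) = 361900·e^(0.336×11.9) = 361900·e^3.998 = 1.972748×10^7.
Phase 2 runs for 14.6 − 11.9 = 2.7 days at r = -0.133.
N(14.6) = 1.972748×10^7·e^(-0.133×2.7) = 1.972748×10^7·e^-0.3591 = 1.377579×10^7.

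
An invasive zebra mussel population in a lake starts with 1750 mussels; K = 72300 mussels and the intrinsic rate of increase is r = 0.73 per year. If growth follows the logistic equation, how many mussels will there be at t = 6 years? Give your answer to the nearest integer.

A = (K − N₀)/N₀ = (72300 − 1750)/1750 = 40.314.
N(t) = K/(1 + A·e^(−rt)) = 72300/(1 + 40.314×e^(−0.73×6)).
e^(−4.38) = 0.012525; denominator = 1 + 40.314×0.012525 = 1.505.
N = 72300/1.505 = 48041.4.

48041 mussels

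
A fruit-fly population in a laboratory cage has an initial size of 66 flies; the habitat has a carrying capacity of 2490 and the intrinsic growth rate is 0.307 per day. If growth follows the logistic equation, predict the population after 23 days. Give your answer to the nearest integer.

2414 flies

A = (K − N₀)/N₀ = (2490 − 66)/66 = 36.727.
N(t) = K/(1 + A·e^(−rt)) = 2490/(1 + 36.727×e^(−0.307×23)).
e^(−7.061) = 0.00085792; denominator = 1 + 36.727×0.00085792 = 1.0315.
N = 2490/1.0315 = 2413.94.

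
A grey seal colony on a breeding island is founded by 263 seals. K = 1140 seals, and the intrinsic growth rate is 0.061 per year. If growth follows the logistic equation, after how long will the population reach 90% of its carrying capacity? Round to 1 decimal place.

A = (K − N₀)/N₀ = (1140 − 263)/263 = 3.3346.
Solve 1140/(1 + 3.3346·e^(−0.061t)) = 1026: 1 + 3.3346·e^(−0.061t) = 1.1111, so e^(−0.061t) = 0.0333207.
−0.061·t = ln(0.0333207) = -3.4016, so t = 3.4016/0.061 = 55.764.

55.8 years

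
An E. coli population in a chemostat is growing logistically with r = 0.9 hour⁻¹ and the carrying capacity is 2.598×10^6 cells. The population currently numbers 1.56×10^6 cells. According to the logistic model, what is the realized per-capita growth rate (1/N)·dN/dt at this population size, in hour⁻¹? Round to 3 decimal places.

(1/N)·dN/dt = r(1 − N/K) = 0.9 × (1 − 1.56×10^6/2.598×10^6).
= 0.9 × 0.39954 = 0.35958.

0.360 per hour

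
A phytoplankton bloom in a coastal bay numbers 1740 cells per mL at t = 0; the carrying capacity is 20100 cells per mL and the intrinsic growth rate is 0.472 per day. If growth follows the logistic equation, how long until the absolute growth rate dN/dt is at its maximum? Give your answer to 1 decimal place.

Logistic growth is fastest at N = K/2 = 10050.
A = (K − N₀)/N₀ = 10.552. Set K/(1 + A·e^(−rt)) = K/2 → A·e^(−rt) = 1.
e^(−0.472t) = 1/10.552 = 0.0947712, so t = ln(10.552)/0.472 = 2.3563/0.472 = 4.9921.

5.0 days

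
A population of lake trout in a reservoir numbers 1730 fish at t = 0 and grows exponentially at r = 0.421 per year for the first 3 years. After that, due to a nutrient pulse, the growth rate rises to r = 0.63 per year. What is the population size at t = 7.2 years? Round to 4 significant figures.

86240 fish

Phase 1: N(3) = 1730·e^(0.421×3) = 1730·e^1.263 = 6117.3.
Phase 2 runs for 7.2 − 3 = 4.2 years at r = 0.63.
N(7.2) = 6117.3·e^(0.63×4.2) = 6117.3·e^2.646 = 86238.9.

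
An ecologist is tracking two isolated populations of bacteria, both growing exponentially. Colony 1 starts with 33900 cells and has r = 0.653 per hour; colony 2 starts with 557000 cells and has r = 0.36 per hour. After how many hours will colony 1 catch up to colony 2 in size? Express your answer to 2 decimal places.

Set 33900·e^(0.653t) = 557000·e^(0.36t).
e^((0.653 − 0.36)t) = 557000/33900 → e^(0.293·t) = 16.431.
0.293·t = ln(16.431) = 2.7992, so t = 2.7992/0.293 = 9.5534.

9.55 hours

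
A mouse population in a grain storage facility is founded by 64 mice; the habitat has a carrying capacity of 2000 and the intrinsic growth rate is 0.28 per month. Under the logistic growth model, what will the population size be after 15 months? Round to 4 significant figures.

1376 mice

A = (K − N₀)/N₀ = (2000 − 64)/64 = 30.25.
N(t) = K/(1 + A·e^(−rt)) = 2000/(1 + 30.25×e^(−0.28×15)).
e^(−4.2) = 0.014996; denominator = 1 + 30.25×0.014996 = 1.4536.
N = 2000/1.4536 = 1375.88.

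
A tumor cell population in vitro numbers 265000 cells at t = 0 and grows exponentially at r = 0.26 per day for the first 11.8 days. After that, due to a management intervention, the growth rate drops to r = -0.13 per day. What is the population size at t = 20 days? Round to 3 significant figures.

1960000 cells

Phase 1: N(11.8) = 265000·e^(0.26×11.8) = 265000·e^3.068 = 5.697198×10^6.
Phase 2 runs for 20 − 11.8 = 8.2 days at r = -0.13.
N(20) = 5.697198×10^6·e^(-0.13×8.2) = 5.697198×10^6·e^-1.066 = 1.96202×10^6.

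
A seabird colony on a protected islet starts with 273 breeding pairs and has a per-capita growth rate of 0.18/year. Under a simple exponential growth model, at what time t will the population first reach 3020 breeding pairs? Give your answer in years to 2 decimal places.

13.35 years

Set N₀·e^(rt) = 3020: e^(0.18·t) = 3020/273 = 11.062.
0.18·t = ln(11.062) = 2.4035, so t = 2.4035/0.18 = 13.353.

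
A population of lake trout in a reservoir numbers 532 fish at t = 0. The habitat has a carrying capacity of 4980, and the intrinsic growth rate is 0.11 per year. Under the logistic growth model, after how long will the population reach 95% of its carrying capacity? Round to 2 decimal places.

46.07 years

A = (K − N₀)/N₀ = (4980 − 532)/532 = 8.3609.
Solve 4980/(1 + 8.3609·e^(−0.11t)) = 4731: 1 + 8.3609·e^(−0.11t) = 1.0526, so e^(−0.11t) = 0.00629496.
−0.11·t = ln(0.00629496) = -5.068, so t = 5.068/0.11 = 46.073.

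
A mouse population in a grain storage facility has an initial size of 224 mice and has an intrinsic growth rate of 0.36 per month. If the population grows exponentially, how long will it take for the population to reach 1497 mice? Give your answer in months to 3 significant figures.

Set N₀·e^(rt) = 1497: e^(0.36·t) = 1497/224 = 6.683.
0.36·t = ln(6.683) = 1.8996, so t = 1.8996/0.36 = 5.2766.

5.28 months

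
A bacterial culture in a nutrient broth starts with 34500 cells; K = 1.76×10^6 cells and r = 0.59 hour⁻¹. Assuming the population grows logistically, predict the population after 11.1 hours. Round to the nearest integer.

A = (K − N₀)/N₀ = (1.76×10^6 − 34500)/34500 = 50.014.
N(t) = K/(1 + A·e^(−rt)) = 1.76×10^6/(1 + 50.014×e^(−0.59×11.1)).
e^(−6.549) = 0.0014315; denominator = 1 + 50.014×0.0014315 = 1.0716.
N = 1.76×10^6/1.0716 = 1.642407×10^6.

1642407 cells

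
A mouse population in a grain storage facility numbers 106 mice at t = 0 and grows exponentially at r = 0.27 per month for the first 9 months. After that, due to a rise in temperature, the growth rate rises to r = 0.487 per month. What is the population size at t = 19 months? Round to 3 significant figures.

Phase 1: N(9) = 106·e^(0.27×9) = 106·e^2.43 = 1204.04.
Phase 2 runs for 19 − 9 = 10 months at r = 0.487.
N(19) = 1204.04·e^(0.487×10) = 1204.04·e^4.87 = 156912.

157000 mice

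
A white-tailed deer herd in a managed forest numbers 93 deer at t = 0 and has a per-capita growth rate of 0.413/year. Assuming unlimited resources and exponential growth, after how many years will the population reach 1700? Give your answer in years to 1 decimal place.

Set N₀·e^(rt) = 1700: e^(0.413·t) = 1700/93 = 18.28.
0.413·t = ln(18.28) = 2.9058, so t = 2.9058/0.413 = 7.0358.

7.0 years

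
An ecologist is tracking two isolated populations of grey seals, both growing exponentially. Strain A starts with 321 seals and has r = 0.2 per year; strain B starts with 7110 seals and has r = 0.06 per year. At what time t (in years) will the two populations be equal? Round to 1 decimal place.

22.1 years

Set 321·e^(0.2t) = 7110·e^(0.06t).
e^((0.2 − 0.06)t) = 7110/321 → e^(0.14·t) = 22.15.
0.14·t = ln(22.15) = 3.0978, so t = 3.0978/0.14 = 22.127.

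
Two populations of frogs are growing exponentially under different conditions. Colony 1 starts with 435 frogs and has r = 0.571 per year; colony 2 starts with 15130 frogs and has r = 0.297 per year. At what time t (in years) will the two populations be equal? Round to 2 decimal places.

12.95 years

Set 435·e^(0.571t) = 15130·e^(0.297t).
e^((0.571 − 0.297)t) = 15130/435 → e^(0.274·t) = 34.782.
0.274·t = ln(34.782) = 3.5491, so t = 3.5491/0.274 = 12.953.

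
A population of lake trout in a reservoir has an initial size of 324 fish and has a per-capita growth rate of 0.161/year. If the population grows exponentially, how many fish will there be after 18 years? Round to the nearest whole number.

5877 fish

N(t) = N₀·e^(rt) = 324 × e^(0.161×18) = 324 × e^2.898.
e^2.898 ≈ 18.138, so N ≈ 324 × 18.138 = 5876.66.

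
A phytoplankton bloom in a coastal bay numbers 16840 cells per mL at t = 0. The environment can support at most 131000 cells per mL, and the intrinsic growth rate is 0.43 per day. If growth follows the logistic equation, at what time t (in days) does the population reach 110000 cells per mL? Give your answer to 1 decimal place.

A = (K − N₀)/N₀ = (131000 − 16840)/16840 = 6.7791.
Solve 131000/(1 + 6.7791·e^(−0.43t)) = 110000: 1 + 6.7791·e^(−0.43t) = 1.1909, so e^(−0.43t) = 0.0281614.
−0.43·t = ln(0.0281614) = -3.5698, so t = 3.5698/0.43 = 8.3019.

8.3 days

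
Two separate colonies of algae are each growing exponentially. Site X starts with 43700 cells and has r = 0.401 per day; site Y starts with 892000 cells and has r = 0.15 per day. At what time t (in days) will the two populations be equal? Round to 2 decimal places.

12.02 days

Set 43700·e^(0.401t) = 892000·e^(0.15t).
e^((0.401 − 0.15)t) = 892000/43700 → e^(0.251·t) = 20.412.
0.251·t = ln(20.412) = 3.0161, so t = 3.0161/0.251 = 12.016.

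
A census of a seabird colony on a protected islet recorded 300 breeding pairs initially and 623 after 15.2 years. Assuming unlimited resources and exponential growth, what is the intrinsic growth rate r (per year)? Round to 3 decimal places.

From N(t) = N₀·e^(rt): e^(r·15.2) = 623/300 = 2.0767.
r·15.2 = ln(2.0767) = 0.73076, so r = 0.73076/15.2 = 0.048077.

0.048 per year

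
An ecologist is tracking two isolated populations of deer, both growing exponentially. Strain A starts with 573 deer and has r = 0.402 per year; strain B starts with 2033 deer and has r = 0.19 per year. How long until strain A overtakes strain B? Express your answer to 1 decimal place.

6.0 years

Set 573·e^(0.402t) = 2033·e^(0.19t).
e^((0.402 − 0.19)t) = 2033/573 → e^(0.212·t) = 3.548.
0.212·t = ln(3.548) = 1.2664, so t = 1.2664/0.212 = 5.9735.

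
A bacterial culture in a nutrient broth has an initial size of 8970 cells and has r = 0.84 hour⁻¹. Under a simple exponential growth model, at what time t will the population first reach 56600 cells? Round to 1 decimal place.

Set N₀·e^(rt) = 56600: e^(0.84·t) = 56600/8970 = 6.3099.
0.84·t = ln(6.3099) = 1.8421, so t = 1.8421/0.84 = 2.193.

2.2 hours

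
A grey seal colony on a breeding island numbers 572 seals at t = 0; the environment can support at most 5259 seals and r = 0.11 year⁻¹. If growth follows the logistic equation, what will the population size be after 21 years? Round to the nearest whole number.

2900 seals

A = (K − N₀)/N₀ = (5259 − 572)/572 = 8.1941.
N(t) = K/(1 + A·e^(−rt)) = 5259/(1 + 8.1941×e^(−0.11×21)).
e^(−2.31) = 0.099261; denominator = 1 + 8.1941×0.099261 = 1.8134.
N = 5259/1.8134 = 2900.15.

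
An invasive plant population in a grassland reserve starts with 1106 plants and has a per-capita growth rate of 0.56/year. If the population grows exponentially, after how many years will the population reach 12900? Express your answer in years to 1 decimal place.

Set N₀·e^(rt) = 12900: e^(0.56·t) = 12900/1106 = 11.664.
0.56·t = ln(11.664) = 2.4565, so t = 2.4565/0.56 = 4.3866.

4.4 years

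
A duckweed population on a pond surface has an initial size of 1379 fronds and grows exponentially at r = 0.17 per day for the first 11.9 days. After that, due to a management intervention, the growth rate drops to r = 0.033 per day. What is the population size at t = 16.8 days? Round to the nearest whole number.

Phase 1: N(11.9) = 1379·e^(0.17×11.9) = 1379·e^2.023 = 10426.6.
Phase 2 runs for 16.8 − 11.9 = 4.9 days at r = 0.033.
N(16.8) = 10426.6·e^(0.033×4.9) = 10426.6·e^0.1617 = 12256.5.

12257 fronds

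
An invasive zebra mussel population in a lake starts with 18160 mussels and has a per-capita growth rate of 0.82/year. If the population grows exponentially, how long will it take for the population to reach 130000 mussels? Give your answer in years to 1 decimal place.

Set N₀·e^(rt) = 130000: e^(0.82·t) = 130000/18160 = 7.1586.
0.82·t = ln(7.1586) = 1.9683, so t = 1.9683/0.82 = 2.4004.

2.4 years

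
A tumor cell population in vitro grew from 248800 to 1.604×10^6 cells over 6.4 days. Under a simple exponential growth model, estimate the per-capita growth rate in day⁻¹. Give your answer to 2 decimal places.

0.29 per day

From N(t) = N₀·e^(rt): e^(r·6.4) = 1.604×10^6/248800 = 6.4469.
r·6.4 = ln(6.4469) = 1.8636, so r = 1.8636/6.4 = 0.29119.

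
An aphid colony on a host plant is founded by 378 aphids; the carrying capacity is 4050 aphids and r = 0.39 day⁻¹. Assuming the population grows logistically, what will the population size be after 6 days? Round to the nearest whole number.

A = (K − N₀)/N₀ = (4050 − 378)/378 = 9.7143.
N(t) = K/(1 + A·e^(−rt)) = 4050/(1 + 9.7143×e^(−0.39×6)).
e^(−2.34) = 0.096328; denominator = 1 + 9.7143×0.096328 = 1.9358.
N = 4050/1.9358 = 2092.21.

2092 aphids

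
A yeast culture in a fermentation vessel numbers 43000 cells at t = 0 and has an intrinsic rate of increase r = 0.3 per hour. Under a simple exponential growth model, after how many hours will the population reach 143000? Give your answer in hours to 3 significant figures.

4.01 hours

Set N₀·e^(rt) = 143000: e^(0.3·t) = 143000/43000 = 3.3256.
0.3·t = ln(3.3256) = 1.2016, so t = 1.2016/0.3 = 4.0055.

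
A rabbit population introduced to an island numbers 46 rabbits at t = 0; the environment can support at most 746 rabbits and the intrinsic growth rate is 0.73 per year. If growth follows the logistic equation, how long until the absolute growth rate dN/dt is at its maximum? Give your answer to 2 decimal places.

Logistic growth is fastest at N = K/2 = 373.
A = (K − N₀)/N₀ = 15.217. Set K/(1 + A·e^(−rt)) = K/2 → A·e^(−rt) = 1.
e^(−0.73t) = 1/15.217 = 0.0657143, so t = ln(15.217)/0.73 = 2.7224/0.73 = 3.7294.

3.73 years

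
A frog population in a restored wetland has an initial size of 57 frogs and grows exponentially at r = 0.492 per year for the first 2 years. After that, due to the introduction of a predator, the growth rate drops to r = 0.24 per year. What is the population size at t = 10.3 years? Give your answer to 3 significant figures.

1120 frogs

Phase 1: N(2) = 57·e^(0.492×2) = 57·e^0.984 = 152.483.
Phase 2 runs for 10.3 − 2 = 8.3 years at r = 0.24.
N(10.3) = 152.483·e^(0.24×8.3) = 152.483·e^1.992 = 1117.73.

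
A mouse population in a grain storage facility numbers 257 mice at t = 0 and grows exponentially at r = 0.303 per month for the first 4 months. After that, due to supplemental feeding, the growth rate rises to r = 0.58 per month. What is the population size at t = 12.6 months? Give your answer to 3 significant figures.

Phase 1: N(4) = 257·e^(0.303×4) = 257·e^1.212 = 863.571.
Phase 2 runs for 12.6 − 4 = 8.6 months at r = 0.58.
N(12.6) = 863.571·e^(0.58×8.6) = 863.571·e^4.988 = 126637.

127000 mice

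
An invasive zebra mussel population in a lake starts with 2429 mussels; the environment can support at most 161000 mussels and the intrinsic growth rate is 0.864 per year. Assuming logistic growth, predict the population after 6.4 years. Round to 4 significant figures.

127900 mussels

A = (K − N₀)/N₀ = (161000 − 2429)/2429 = 65.282.
N(t) = K/(1 + A·e^(−rt)) = 161000/(1 + 65.282×e^(−0.864×6.4)).
e^(−5.53) = 0.0039676; denominator = 1 + 65.282×0.0039676 = 1.259.
N = 161000/1.259 = 127878.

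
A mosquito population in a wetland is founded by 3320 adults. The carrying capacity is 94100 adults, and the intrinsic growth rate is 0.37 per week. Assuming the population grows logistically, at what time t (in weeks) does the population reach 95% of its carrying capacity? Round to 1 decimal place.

16.9 weeks

A = (K − N₀)/N₀ = (94100 − 3320)/3320 = 27.343.
Solve 94100/(1 + 27.343·e^(−0.37t)) = 89395: 1 + 27.343·e^(−0.37t) = 1.0526, so e^(−0.37t) = 0.00192484.
−0.37·t = ln(0.00192484) = -6.2529, so t = 6.2529/0.37 = 16.9.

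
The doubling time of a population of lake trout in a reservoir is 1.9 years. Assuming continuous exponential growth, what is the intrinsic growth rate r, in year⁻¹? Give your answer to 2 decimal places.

0.36 per year

r = ln(2)/t_d = 0.6931/1.9 = 0.36481.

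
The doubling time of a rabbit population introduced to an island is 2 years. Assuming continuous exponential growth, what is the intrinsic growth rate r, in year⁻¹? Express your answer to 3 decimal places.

r = ln(2)/t_d = 0.6931/2 = 0.34657.

0.347 per year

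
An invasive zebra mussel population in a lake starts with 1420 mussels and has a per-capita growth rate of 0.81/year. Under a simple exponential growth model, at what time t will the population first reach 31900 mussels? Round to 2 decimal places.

Set N₀·e^(rt) = 31900: e^(0.81·t) = 31900/1420 = 22.465.
0.81·t = ln(22.465) = 3.1119, so t = 3.1119/0.81 = 3.8419.

3.84 years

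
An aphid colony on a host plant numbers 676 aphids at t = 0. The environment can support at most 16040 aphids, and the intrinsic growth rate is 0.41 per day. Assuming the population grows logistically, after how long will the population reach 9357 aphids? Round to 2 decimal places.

A = (K − N₀)/N₀ = (16040 − 676)/676 = 22.728.
Solve 16040/(1 + 22.728·e^(−0.41t)) = 9357: 1 + 22.728·e^(−0.41t) = 1.7142, so e^(−0.41t) = 0.0314251.
−0.41·t = ln(0.0314251) = -3.4601, so t = 3.4601/0.41 = 8.4394.

8.44 days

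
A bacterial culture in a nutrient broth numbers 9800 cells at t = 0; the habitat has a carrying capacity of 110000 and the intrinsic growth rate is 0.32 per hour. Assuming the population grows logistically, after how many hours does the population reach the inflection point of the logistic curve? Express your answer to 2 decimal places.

Logistic growth is fastest at N = K/2 = 55000.
A = (K − N₀)/N₀ = 10.224. Set K/(1 + A·e^(−rt)) = K/2 → A·e^(−rt) = 1.
e^(−0.32t) = 1/10.224 = 0.0978044, so t = ln(10.224)/0.32 = 2.3248/0.32 = 7.265.

7.26 hours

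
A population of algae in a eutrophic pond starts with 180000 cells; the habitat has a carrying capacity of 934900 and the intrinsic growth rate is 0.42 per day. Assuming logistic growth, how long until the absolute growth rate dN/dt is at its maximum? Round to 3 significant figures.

Logistic growth is fastest at N = K/2 = 467450.
A = (K − N₀)/N₀ = 4.1939. Set K/(1 + A·e^(−rt)) = K/2 → A·e^(−rt) = 1.
e^(−0.42t) = 1/4.1939 = 0.238442, so t = ln(4.1939)/0.42 = 1.4336/0.42 = 3.4134.

3.41 days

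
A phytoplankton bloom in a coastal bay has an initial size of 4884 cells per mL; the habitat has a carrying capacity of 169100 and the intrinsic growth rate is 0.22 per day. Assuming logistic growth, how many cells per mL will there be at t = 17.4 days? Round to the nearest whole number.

97666 cells per mL

A = (K − N₀)/N₀ = (169100 − 4884)/4884 = 33.623.
N(t) = K/(1 + A·e^(−rt)) = 169100/(1 + 33.623×e^(−0.22×17.4)).
e^(−3.828) = 0.021753; denominator = 1 + 33.623×0.021753 = 1.7314.
N = 169100/1.7314 = 97666.1.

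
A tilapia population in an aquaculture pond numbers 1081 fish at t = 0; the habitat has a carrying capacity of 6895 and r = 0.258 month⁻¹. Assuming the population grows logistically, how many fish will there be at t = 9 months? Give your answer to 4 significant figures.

A = (K − N₀)/N₀ = (6895 − 1081)/1081 = 5.3784.
N(t) = K/(1 + A·e^(−rt)) = 6895/(1 + 5.3784×e^(−0.258×9)).
e^(−2.322) = 0.098077; denominator = 1 + 5.3784×0.098077 = 1.5275.
N = 6895/1.5275 = 4513.93.

4514 fish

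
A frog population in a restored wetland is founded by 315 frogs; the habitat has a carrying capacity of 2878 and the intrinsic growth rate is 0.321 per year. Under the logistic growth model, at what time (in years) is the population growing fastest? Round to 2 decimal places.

6.53 years

Logistic growth is fastest at N = K/2 = 1439.
A = (K − N₀)/N₀ = 8.1365. Set K/(1 + A·e^(−rt)) = K/2 → A·e^(−rt) = 1.
e^(−0.321t) = 1/8.1365 = 0.122903, so t = ln(8.1365)/0.321 = 2.0964/0.321 = 6.5307.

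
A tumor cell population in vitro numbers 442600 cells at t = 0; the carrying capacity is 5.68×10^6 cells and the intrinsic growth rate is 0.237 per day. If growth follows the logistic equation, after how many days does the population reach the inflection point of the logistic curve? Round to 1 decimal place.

10.4 days

Logistic growth is fastest at N = K/2 = 2.84×10^6.
A = (K − N₀)/N₀ = 11.833. Set K/(1 + A·e^(−rt)) = K/2 → A·e^(−rt) = 1.
e^(−0.237t) = 1/11.833 = 0.0845076, so t = ln(11.833)/0.237 = 2.4709/0.237 = 10.426.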